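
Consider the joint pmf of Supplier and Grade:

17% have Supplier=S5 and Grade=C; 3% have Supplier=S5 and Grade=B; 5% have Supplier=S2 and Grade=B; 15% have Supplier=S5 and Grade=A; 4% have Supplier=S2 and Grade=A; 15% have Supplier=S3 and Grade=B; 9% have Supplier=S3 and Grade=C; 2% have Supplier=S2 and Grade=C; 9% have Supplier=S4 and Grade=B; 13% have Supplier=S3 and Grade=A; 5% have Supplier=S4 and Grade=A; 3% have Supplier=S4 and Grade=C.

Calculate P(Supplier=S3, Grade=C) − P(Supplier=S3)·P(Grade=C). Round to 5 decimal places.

P(Supplier=S3) = 0.13 + 0.15 + 0.09 = 0.37.
P(Grade=C) = 0.02 + 0.09 + 0.03 + 0.17 = 0.31.
P(Supplier=S3, Grade=C) − P(Supplier=S3)P(Grade=C) = 0.09 − 0.37×0.31 = -0.02470.

-0.02470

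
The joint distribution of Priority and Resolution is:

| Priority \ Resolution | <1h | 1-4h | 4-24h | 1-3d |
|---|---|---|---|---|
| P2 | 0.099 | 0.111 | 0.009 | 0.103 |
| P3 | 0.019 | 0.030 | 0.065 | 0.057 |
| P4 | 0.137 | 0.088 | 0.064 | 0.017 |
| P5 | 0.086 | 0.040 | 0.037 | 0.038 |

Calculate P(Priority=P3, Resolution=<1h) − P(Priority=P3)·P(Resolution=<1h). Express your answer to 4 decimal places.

-0.0393

P(Priority=P3) = 0.019 + 0.030 + 0.065 + 0.057 = 0.171.
P(Resolution=<1h) = 0.099 + 0.019 + 0.137 + 0.086 = 0.341.
P(Priority=P3, Resolution=<1h) − P(Priority=P3)P(Resolution=<1h) = 0.019 − 0.171×0.341 = -0.0393.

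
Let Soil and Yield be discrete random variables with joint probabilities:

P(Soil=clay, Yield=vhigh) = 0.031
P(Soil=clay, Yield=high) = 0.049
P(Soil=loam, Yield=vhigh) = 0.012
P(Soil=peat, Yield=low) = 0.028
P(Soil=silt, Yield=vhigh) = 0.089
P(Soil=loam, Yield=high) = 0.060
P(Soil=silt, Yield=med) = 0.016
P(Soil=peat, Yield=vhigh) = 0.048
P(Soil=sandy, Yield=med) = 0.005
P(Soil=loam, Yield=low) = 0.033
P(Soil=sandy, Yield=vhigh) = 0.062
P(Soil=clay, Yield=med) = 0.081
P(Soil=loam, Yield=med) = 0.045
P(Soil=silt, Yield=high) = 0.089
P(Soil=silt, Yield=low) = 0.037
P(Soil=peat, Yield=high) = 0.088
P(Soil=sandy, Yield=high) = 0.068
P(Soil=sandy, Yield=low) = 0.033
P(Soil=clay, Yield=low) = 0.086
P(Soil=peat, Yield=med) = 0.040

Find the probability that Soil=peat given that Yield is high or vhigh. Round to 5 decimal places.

P(Yield=high) = 0.068 + 0.060 + 0.049 + 0.089 + 0.088 = 0.354.
P(Yield=vhigh) = 0.062 + 0.012 + 0.031 + 0.089 + 0.048 = 0.242.
P(Yield ∈ {high, vhigh}) = 0.354 + 0.242 = 0.596; P(Soil=peat, Yield ∈ {high, vhigh}) = 0.088 + 0.048 = 0.136.
P(Soil=peat | Yield ∈ {high, vhigh}) = 0.136/0.596 = 0.22819.

0.22819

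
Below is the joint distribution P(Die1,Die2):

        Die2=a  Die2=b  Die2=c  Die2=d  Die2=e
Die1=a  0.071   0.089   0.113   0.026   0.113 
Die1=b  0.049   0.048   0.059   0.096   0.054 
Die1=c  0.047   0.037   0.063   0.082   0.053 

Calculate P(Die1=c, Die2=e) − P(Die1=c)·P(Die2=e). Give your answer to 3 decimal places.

-0.009

P(Die1=c) = 0.047 + 0.037 + 0.063 + 0.082 + 0.053 = 0.282.
P(Die2=e) = 0.113 + 0.054 + 0.053 = 0.220.
P(Die1=c, Die2=e) − P(Die1=c)P(Die2=e) = 0.053 − 0.282×0.220 = -0.009.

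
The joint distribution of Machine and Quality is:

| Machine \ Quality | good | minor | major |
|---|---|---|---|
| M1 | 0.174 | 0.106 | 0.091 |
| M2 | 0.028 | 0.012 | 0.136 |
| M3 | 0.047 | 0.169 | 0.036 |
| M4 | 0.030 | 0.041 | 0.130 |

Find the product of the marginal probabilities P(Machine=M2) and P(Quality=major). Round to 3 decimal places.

P(Machine=M2) = 0.028 + 0.012 + 0.136 = 0.176.
P(Quality=major) = 0.091 + 0.136 + 0.036 + 0.130 = 0.393.
Product: 0.176 × 0.393 = 0.069.

0.069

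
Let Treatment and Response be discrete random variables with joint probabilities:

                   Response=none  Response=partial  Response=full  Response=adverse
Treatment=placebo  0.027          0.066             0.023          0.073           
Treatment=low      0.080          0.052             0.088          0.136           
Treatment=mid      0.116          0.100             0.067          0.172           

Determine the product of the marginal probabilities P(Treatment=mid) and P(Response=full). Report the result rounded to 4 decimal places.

0.0810

P(Treatment=mid) = 0.116 + 0.100 + 0.067 + 0.172 = 0.455.
P(Response=full) = 0.023 + 0.088 + 0.067 = 0.178.
Product: 0.455 × 0.178 = 0.0810.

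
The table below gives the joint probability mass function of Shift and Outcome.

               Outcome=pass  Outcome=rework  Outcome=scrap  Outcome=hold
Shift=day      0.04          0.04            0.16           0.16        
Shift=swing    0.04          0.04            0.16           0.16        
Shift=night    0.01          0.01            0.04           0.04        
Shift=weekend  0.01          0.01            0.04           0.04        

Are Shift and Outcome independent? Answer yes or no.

yes

Every cell satisfies P(Shift,Outcome) = P(Shift)·P(Outcome). For instance P(Shift=swing) = 0.40, P(Outcome=pass) = 0.10, and 0.40×0.10 = 0.04 matches the joint entry. So Shift and Outcome are independent.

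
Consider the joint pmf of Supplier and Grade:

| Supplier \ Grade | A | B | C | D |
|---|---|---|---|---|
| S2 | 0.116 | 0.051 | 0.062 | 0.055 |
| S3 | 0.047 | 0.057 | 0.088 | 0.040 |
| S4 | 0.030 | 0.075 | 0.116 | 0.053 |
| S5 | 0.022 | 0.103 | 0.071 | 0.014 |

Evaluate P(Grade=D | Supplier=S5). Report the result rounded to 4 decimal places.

P(Supplier=S5) = 0.022 + 0.103 + 0.071 + 0.014 = 0.210.
P(Grade=D | Supplier=S5) = 0.014/0.210 = 0.0667.

0.0667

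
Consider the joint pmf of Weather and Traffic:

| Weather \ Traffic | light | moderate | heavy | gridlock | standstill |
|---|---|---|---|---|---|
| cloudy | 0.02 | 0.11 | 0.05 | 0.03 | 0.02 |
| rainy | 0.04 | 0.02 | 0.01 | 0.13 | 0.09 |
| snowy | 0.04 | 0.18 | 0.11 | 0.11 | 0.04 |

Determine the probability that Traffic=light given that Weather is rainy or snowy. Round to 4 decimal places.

0.1039

P(Weather=rainy) = 0.04 + 0.02 + 0.01 + 0.13 + 0.09 = 0.29.
P(Weather=snowy) = 0.04 + 0.18 + 0.11 + 0.11 + 0.04 = 0.48.
P(Weather ∈ {rainy, snowy}) = 0.29 + 0.48 = 0.77; P(Traffic=light, Weather ∈ {rainy, snowy}) = 0.04 + 0.04 = 0.08.
P(Traffic=light | Weather ∈ {rainy, snowy}) = 0.08/0.77 = 0.1039.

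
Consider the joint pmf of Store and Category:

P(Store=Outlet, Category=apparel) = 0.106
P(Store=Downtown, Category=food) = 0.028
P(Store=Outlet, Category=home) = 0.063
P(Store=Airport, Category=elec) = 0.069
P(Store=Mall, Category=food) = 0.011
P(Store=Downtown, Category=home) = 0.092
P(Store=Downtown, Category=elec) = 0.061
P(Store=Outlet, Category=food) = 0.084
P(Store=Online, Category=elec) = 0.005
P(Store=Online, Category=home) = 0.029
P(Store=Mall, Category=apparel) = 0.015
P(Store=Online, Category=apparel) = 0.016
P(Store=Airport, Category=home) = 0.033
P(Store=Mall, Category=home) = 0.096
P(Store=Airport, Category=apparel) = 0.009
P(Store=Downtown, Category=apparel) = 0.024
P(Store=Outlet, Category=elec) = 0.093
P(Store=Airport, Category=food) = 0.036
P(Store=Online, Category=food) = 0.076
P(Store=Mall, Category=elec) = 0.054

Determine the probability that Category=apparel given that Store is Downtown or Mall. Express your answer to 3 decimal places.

P(Store=Downtown) = 0.028 + 0.024 + 0.061 + 0.092 = 0.205.
P(Store=Mall) = 0.011 + 0.015 + 0.054 + 0.096 = 0.176.
P(Store ∈ {Downtown, Mall}) = 0.205 + 0.176 = 0.381; P(Category=apparel, Store ∈ {Downtown, Mall}) = 0.024 + 0.015 = 0.039.
P(Category=apparel | Store ∈ {Downtown, Mall}) = 0.039/0.381 = 0.102.

0.102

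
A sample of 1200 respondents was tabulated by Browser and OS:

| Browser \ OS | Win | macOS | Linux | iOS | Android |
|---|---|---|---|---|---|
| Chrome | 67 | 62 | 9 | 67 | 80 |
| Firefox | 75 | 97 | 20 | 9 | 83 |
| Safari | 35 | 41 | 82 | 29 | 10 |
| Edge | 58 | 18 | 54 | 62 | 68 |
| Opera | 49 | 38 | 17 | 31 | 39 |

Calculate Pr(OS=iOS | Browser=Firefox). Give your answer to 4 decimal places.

0.0317

Total with Browser=Firefox: 75 + 97 + 20 + 9 + 83 = 284.
P(OS=iOS | Browser=Firefox) = 9/284 = 0.0317.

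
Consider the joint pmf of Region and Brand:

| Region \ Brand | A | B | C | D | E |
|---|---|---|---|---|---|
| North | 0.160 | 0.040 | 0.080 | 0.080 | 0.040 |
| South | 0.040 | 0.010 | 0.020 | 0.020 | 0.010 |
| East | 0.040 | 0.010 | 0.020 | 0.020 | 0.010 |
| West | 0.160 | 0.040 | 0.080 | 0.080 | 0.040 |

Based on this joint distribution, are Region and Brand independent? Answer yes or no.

yes

Every cell satisfies P(Region,Brand) = P(Region)·P(Brand). For instance P(Region=West) = 0.400, P(Brand=A) = 0.400, and 0.400×0.400 = 0.160 matches the joint entry. So Region and Brand are independent.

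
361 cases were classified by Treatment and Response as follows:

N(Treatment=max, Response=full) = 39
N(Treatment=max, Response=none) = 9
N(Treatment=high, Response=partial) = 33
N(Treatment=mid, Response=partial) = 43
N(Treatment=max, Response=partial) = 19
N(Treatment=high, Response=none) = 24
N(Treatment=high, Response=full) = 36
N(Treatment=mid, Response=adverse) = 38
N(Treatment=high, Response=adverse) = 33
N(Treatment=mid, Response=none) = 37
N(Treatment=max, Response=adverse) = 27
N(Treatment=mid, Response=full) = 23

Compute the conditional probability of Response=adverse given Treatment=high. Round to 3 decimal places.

0.262

Total with Treatment=high: 24 + 33 + 36 + 33 = 126.
P(Response=adverse | Treatment=high) = 33/126 = 0.262.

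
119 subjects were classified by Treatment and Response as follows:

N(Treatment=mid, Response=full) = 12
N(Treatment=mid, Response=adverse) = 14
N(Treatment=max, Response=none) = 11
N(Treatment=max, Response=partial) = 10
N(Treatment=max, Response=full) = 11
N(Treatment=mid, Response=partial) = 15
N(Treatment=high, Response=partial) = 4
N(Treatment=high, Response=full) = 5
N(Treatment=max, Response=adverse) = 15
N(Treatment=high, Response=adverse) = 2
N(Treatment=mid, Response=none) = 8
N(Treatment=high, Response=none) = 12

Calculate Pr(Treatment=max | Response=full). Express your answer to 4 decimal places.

Total with Response=full: 12 + 5 + 11 = 28.
P(Treatment=max | Response=full) = 11/28 = 0.3929.

0.3929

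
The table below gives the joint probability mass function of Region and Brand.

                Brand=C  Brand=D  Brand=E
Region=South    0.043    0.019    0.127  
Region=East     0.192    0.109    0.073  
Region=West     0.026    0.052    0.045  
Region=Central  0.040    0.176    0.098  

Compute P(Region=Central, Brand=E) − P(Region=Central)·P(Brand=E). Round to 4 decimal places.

P(Region=Central) = 0.040 + 0.176 + 0.098 = 0.314.
P(Brand=E) = 0.127 + 0.073 + 0.045 + 0.098 = 0.343.
P(Region=Central, Brand=E) − P(Region=Central)P(Brand=E) = 0.098 − 0.314×0.343 = -0.0097.

-0.0097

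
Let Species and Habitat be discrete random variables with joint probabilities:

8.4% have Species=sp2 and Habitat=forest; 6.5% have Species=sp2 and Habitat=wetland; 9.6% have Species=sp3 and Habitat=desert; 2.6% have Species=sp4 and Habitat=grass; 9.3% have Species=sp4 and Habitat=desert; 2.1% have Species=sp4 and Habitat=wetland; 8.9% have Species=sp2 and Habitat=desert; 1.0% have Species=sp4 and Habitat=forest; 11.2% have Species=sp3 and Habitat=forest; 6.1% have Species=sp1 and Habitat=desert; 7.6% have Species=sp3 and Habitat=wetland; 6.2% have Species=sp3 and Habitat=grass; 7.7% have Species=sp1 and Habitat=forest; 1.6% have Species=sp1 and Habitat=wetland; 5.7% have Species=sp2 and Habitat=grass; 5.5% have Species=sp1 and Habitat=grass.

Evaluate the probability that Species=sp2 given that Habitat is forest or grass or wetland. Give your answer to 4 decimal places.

0.3116

P(Habitat=forest) = 0.077 + 0.084 + 0.112 + 0.010 = 0.283.
P(Habitat=grass) = 0.055 + 0.057 + 0.062 + 0.026 = 0.200.
P(Habitat=wetland) = 0.016 + 0.065 + 0.076 + 0.021 = 0.178.
P(Habitat ∈ {forest, grass, wetland}) = 0.283 + 0.200 + 0.178 = 0.661; P(Species=sp2, Habitat ∈ {forest, grass, wetland}) = 0.084 + 0.057 + 0.065 = 0.206.
P(Species=sp2 | Habitat ∈ {forest, grass, wetland}) = 0.206/0.661 = 0.3116.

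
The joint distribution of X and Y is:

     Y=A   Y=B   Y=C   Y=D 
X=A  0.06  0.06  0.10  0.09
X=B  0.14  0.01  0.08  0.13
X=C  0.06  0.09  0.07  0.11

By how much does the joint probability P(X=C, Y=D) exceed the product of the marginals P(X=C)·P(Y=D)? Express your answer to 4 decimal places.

P(X=C) = 0.06 + 0.09 + 0.07 + 0.11 = 0.33.
P(Y=D) = 0.09 + 0.13 + 0.11 = 0.33.
P(X=C, Y=D) − P(X=C)P(Y=D) = 0.11 − 0.33×0.33 = 0.0011.

0.0011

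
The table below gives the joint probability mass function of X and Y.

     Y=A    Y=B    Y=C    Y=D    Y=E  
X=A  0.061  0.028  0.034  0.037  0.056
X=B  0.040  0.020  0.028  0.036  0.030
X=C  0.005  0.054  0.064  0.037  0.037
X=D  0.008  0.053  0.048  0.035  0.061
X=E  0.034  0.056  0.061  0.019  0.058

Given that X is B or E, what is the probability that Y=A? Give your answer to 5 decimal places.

0.19372

P(X=B) = 0.040 + 0.020 + 0.028 + 0.036 + 0.030 = 0.154.
P(X=E) = 0.034 + 0.056 + 0.061 + 0.019 + 0.058 = 0.228.
P(X ∈ {B, E}) = 0.154 + 0.228 = 0.382; P(Y=A, X ∈ {B, E}) = 0.040 + 0.034 = 0.074.
P(Y=A | X ∈ {B, E}) = 0.074/0.382 = 0.19372.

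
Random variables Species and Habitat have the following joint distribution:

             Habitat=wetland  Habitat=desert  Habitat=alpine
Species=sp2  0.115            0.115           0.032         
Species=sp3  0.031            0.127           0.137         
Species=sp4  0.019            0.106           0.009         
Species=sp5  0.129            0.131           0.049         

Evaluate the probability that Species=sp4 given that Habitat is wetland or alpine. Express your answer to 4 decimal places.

0.0537

P(Habitat=wetland) = 0.115 + 0.031 + 0.019 + 0.129 = 0.294.
P(Habitat=alpine) = 0.032 + 0.137 + 0.009 + 0.049 = 0.227.
P(Habitat ∈ {wetland, alpine}) = 0.294 + 0.227 = 0.521; P(Species=sp4, Habitat ∈ {wetland, alpine}) = 0.019 + 0.009 = 0.028.
P(Species=sp4 | Habitat ∈ {wetland, alpine}) = 0.028/0.521 = 0.0537.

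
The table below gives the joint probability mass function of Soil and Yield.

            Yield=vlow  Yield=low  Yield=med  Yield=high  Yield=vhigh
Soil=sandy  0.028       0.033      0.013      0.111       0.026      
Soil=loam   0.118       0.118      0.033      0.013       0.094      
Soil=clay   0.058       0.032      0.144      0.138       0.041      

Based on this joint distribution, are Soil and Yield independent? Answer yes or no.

P(Soil=loam) = 0.376 and P(Yield=high) = 0.262, so their product is 0.09851, but P(Soil=loam, Yield=high) = 0.013. Since these differ, Soil and Yield are not independent.

no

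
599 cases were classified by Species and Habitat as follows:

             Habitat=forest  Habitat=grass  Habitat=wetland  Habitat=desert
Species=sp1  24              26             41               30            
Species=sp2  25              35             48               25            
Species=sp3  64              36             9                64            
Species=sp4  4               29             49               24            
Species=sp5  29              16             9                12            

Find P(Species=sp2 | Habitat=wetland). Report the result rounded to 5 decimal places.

Total with Habitat=wetland: 41 + 48 + 9 + 49 + 9 = 156.
P(Species=sp2 | Habitat=wetland) = 48/156 = 0.30769.

0.30769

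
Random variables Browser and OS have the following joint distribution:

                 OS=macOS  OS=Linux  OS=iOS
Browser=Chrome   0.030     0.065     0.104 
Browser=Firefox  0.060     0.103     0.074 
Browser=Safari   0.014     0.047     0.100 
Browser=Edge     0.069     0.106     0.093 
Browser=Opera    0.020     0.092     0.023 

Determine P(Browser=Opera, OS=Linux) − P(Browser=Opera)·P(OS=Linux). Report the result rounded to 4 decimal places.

0.0362

P(Browser=Opera) = 0.020 + 0.092 + 0.023 = 0.135.
P(OS=Linux) = 0.065 + 0.103 + 0.047 + 0.106 + 0.092 = 0.413.
P(Browser=Opera, OS=Linux) − P(Browser=Opera)P(OS=Linux) = 0.092 − 0.135×0.413 = 0.0362.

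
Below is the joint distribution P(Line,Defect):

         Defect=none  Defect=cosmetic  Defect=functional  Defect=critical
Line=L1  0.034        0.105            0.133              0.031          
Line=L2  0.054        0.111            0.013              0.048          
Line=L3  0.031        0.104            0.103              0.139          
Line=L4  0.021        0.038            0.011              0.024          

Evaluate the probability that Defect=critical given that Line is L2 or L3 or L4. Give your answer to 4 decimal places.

P(Line=L2) = 0.054 + 0.111 + 0.013 + 0.048 = 0.226.
P(Line=L3) = 0.031 + 0.104 + 0.103 + 0.139 = 0.377.
P(Line=L4) = 0.021 + 0.038 + 0.011 + 0.024 = 0.094.
P(Line ∈ {L2, L3, L4}) = 0.226 + 0.377 + 0.094 = 0.697; P(Defect=critical, Line ∈ {L2, L3, L4}) = 0.048 + 0.139 + 0.024 = 0.211.
P(Defect=critical | Line ∈ {L2, L3, L4}) = 0.211/0.697 = 0.3027.

0.3027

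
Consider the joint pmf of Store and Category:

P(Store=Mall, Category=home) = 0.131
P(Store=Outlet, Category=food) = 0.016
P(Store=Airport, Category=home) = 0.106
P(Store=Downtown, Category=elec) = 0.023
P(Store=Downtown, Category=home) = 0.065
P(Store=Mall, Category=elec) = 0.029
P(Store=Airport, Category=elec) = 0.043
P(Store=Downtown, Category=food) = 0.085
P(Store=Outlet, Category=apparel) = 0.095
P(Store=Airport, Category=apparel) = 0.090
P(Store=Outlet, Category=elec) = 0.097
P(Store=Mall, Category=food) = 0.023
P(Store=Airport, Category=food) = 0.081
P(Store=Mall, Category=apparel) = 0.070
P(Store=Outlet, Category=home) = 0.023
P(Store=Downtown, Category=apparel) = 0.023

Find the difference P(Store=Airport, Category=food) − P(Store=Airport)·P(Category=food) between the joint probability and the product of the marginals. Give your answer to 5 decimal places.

P(Store=Airport) = 0.081 + 0.090 + 0.043 + 0.106 = 0.320.
P(Category=food) = 0.085 + 0.023 + 0.081 + 0.016 = 0.205.
P(Store=Airport, Category=food) − P(Store=Airport)P(Category=food) = 0.081 − 0.320×0.205 = 0.01540.

0.01540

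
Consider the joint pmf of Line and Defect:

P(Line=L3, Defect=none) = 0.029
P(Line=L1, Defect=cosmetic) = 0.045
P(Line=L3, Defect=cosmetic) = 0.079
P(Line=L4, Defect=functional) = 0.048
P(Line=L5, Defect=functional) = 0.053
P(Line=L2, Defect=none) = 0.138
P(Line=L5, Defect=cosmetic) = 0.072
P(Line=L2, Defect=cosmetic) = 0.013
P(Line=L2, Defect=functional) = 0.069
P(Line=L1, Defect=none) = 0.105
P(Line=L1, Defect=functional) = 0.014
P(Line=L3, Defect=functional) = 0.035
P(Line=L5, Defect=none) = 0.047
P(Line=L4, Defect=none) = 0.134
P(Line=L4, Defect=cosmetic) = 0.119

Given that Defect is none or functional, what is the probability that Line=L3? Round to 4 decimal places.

P(Defect=none) = 0.105 + 0.138 + 0.029 + 0.134 + 0.047 = 0.453.
P(Defect=functional) = 0.014 + 0.069 + 0.035 + 0.048 + 0.053 = 0.219.
P(Defect ∈ {none, functional}) = 0.453 + 0.219 = 0.672; P(Line=L3, Defect ∈ {none, functional}) = 0.029 + 0.035 = 0.064.
P(Line=L3 | Defect ∈ {none, functional}) = 0.064/0.672 = 0.0952.

0.0952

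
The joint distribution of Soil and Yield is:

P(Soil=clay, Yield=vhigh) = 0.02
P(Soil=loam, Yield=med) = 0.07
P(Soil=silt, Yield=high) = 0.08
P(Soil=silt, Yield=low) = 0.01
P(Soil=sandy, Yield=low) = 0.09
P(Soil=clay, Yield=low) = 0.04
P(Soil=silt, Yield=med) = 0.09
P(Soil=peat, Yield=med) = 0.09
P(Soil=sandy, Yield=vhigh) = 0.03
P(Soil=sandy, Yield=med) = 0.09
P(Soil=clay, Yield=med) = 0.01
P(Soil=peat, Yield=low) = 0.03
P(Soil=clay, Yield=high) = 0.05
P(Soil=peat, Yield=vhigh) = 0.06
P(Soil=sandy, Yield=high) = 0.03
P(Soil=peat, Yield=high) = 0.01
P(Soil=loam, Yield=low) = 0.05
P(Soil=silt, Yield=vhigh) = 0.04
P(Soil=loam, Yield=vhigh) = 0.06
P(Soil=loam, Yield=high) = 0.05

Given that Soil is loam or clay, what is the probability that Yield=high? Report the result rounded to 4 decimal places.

P(Soil=loam) = 0.05 + 0.07 + 0.05 + 0.06 = 0.23.
P(Soil=clay) = 0.04 + 0.01 + 0.05 + 0.02 = 0.12.
P(Soil ∈ {loam, clay}) = 0.23 + 0.12 = 0.35; P(Yield=high, Soil ∈ {loam, clay}) = 0.05 + 0.05 = 0.10.
P(Yield=high | Soil ∈ {loam, clay}) = 0.10/0.35 = 0.2857.

0.2857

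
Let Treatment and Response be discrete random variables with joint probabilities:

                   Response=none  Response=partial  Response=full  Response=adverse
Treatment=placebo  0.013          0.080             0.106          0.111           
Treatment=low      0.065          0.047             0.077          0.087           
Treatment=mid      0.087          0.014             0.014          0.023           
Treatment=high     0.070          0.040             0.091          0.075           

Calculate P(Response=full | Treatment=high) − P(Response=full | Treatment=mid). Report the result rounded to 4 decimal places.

P(Treatment=high) = 0.070 + 0.040 + 0.091 + 0.075 = 0.276; P(Response=full | Treatment=high) = 0.091/0.276 = 0.32971.
P(Treatment=mid) = 0.087 + 0.014 + 0.014 + 0.023 = 0.138; P(Response=full | Treatment=mid) = 0.014/0.138 = 0.10145.
Difference = 0.2283.

0.2283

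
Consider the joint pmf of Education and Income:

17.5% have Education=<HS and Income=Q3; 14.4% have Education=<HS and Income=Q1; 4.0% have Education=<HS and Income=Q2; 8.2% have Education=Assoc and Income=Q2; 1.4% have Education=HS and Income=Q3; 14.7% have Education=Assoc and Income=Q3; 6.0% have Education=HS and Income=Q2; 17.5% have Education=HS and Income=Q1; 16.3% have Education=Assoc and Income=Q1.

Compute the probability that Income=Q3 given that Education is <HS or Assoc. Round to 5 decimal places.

P(Education=<HS) = 0.144 + 0.040 + 0.175 = 0.359.
P(Education=Assoc) = 0.163 + 0.082 + 0.147 = 0.392.
P(Education ∈ {<HS, Assoc}) = 0.359 + 0.392 = 0.751; P(Income=Q3, Education ∈ {<HS, Assoc}) = 0.175 + 0.147 = 0.322.
P(Income=Q3 | Education ∈ {<HS, Assoc}) = 0.322/0.751 = 0.42876.

0.42876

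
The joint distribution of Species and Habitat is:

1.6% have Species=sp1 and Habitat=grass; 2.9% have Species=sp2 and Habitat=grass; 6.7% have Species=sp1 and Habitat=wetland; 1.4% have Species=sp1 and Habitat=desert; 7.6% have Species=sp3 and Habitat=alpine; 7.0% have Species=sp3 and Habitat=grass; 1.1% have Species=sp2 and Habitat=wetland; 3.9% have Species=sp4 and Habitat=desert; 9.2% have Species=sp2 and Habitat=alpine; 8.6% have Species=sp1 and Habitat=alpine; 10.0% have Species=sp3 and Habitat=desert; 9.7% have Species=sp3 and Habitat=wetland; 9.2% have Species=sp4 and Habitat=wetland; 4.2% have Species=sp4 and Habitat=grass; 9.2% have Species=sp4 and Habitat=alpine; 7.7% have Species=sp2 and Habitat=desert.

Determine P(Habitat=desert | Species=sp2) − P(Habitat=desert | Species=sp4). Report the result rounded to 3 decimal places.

0.221

P(Species=sp2) = 0.029 + 0.011 + 0.077 + 0.092 = 0.209; P(Habitat=desert | Species=sp2) = 0.077/0.209 = 0.3684.
P(Species=sp4) = 0.042 + 0.092 + 0.039 + 0.092 = 0.265; P(Habitat=desert | Species=sp4) = 0.039/0.265 = 0.1472.
Difference = 0.221.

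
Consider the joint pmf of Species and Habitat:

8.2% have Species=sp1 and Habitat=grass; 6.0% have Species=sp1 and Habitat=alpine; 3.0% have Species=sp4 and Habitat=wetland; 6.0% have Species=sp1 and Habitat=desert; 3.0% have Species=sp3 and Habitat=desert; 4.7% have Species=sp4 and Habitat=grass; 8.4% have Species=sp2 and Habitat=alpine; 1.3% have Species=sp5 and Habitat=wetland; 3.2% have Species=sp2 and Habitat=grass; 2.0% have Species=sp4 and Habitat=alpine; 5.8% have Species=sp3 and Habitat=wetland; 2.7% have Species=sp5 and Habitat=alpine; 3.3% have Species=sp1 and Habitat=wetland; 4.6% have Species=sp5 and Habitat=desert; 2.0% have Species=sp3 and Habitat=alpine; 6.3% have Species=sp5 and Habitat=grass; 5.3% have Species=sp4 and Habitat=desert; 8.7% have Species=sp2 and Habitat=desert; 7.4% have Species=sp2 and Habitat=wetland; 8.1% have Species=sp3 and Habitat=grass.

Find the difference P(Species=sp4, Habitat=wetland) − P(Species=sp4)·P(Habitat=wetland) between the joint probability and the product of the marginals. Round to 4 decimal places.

P(Species=sp4) = 0.047 + 0.030 + 0.053 + 0.020 = 0.150.
P(Habitat=wetland) = 0.033 + 0.074 + 0.058 + 0.030 + 0.013 = 0.208.
P(Species=sp4, Habitat=wetland) − P(Species=sp4)P(Habitat=wetland) = 0.030 − 0.150×0.208 = -0.0012.

-0.0012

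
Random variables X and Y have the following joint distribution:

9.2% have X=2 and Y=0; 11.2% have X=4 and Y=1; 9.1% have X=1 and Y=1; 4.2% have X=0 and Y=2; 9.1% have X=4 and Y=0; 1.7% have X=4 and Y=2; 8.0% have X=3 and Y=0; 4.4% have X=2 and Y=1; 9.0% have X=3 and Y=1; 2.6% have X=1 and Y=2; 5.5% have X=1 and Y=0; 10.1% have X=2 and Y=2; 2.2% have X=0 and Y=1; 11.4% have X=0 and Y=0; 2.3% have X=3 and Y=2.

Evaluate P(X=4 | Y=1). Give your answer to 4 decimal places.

P(Y=1) = 0.022 + 0.091 + 0.044 + 0.090 + 0.112 = 0.359.
P(X=4 | Y=1) = 0.112/0.359 = 0.3120.

0.3120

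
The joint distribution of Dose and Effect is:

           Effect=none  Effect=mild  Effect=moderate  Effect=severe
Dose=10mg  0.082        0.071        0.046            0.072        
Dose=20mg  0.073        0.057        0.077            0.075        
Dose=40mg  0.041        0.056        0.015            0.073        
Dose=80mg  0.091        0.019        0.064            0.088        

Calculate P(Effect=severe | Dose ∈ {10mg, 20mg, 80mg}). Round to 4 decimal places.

0.2883

P(Dose=10mg) = 0.082 + 0.071 + 0.046 + 0.072 = 0.271.
P(Dose=20mg) = 0.073 + 0.057 + 0.077 + 0.075 = 0.282.
P(Dose=80mg) = 0.091 + 0.019 + 0.064 + 0.088 = 0.262.
P(Dose ∈ {10mg, 20mg, 80mg}) = 0.271 + 0.282 + 0.262 = 0.815; P(Effect=severe, Dose ∈ {10mg, 20mg, 80mg}) = 0.072 + 0.075 + 0.088 = 0.235.
P(Effect=severe | Dose ∈ {10mg, 20mg, 80mg}) = 0.235/0.815 = 0.2883.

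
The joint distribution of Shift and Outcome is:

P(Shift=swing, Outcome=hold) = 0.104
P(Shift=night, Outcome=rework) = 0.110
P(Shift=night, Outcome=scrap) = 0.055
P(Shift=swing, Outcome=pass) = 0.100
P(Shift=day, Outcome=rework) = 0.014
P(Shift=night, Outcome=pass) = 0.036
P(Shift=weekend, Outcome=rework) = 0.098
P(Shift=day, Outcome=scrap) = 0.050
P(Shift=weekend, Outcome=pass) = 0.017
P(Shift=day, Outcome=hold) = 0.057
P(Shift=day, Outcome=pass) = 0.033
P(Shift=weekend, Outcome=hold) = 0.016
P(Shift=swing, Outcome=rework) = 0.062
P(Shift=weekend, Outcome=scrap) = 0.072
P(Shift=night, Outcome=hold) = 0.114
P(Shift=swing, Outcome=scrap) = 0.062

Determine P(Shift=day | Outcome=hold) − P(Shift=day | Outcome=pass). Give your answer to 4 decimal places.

P(Outcome=hold) = 0.057 + 0.104 + 0.114 + 0.016 = 0.291; P(Shift=day | Outcome=hold) = 0.057/0.291 = 0.19588.
P(Outcome=pass) = 0.033 + 0.100 + 0.036 + 0.017 = 0.186; P(Shift=day | Outcome=pass) = 0.033/0.186 = 0.17742.
Difference = 0.0185.

0.0185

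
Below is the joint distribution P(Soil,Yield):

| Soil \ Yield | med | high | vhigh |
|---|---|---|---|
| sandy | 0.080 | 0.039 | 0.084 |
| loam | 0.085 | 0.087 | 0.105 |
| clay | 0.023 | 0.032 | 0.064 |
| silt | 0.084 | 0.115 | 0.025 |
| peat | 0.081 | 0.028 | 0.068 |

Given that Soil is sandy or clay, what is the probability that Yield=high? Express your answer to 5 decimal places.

0.22050

P(Soil=sandy) = 0.080 + 0.039 + 0.084 = 0.203.
P(Soil=clay) = 0.023 + 0.032 + 0.064 = 0.119.
P(Soil ∈ {sandy, clay}) = 0.203 + 0.119 = 0.322; P(Yield=high, Soil ∈ {sandy, clay}) = 0.039 + 0.032 = 0.071.
P(Yield=high | Soil ∈ {sandy, clay}) = 0.071/0.322 = 0.22050.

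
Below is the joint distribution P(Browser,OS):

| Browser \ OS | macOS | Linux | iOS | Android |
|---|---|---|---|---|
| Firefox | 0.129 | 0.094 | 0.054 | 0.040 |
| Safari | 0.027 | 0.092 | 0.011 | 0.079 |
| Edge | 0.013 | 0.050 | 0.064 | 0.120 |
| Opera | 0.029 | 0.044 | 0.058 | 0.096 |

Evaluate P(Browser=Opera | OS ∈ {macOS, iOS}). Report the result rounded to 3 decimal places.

P(OS=macOS) = 0.129 + 0.027 + 0.013 + 0.029 = 0.198.
P(OS=iOS) = 0.054 + 0.011 + 0.064 + 0.058 = 0.187.
P(OS ∈ {macOS, iOS}) = 0.198 + 0.187 = 0.385; P(Browser=Opera, OS ∈ {macOS, iOS}) = 0.029 + 0.058 = 0.087.
P(Browser=Opera | OS ∈ {macOS, iOS}) = 0.087/0.385 = 0.226.

0.226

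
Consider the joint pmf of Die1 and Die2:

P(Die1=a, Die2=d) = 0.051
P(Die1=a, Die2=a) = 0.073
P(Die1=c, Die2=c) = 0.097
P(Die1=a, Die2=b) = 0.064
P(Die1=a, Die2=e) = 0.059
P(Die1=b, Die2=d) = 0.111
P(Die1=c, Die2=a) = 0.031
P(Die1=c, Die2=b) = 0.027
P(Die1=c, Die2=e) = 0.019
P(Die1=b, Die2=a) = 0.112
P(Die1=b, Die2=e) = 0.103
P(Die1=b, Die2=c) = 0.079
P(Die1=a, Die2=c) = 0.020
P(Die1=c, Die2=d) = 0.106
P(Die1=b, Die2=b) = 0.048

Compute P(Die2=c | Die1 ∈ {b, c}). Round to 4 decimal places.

P(Die1=b) = 0.112 + 0.048 + 0.079 + 0.111 + 0.103 = 0.453.
P(Die1=c) = 0.031 + 0.027 + 0.097 + 0.106 + 0.019 = 0.280.
P(Die1 ∈ {b, c}) = 0.453 + 0.280 = 0.733; P(Die2=c, Die1 ∈ {b, c}) = 0.079 + 0.097 = 0.176.
P(Die2=c | Die1 ∈ {b, c}) = 0.176/0.733 = 0.2401.

0.2401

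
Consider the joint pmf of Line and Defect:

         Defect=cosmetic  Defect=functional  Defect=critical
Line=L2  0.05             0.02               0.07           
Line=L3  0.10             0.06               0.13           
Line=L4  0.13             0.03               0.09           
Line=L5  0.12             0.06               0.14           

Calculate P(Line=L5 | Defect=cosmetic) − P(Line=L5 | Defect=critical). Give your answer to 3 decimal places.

-0.026

P(Defect=cosmetic) = 0.05 + 0.10 + 0.13 + 0.12 = 0.40; P(Line=L5 | Defect=cosmetic) = 0.12/0.40 = 0.3000.
P(Defect=critical) = 0.07 + 0.13 + 0.09 + 0.14 = 0.43; P(Line=L5 | Defect=critical) = 0.14/0.43 = 0.3256.
Difference = -0.026.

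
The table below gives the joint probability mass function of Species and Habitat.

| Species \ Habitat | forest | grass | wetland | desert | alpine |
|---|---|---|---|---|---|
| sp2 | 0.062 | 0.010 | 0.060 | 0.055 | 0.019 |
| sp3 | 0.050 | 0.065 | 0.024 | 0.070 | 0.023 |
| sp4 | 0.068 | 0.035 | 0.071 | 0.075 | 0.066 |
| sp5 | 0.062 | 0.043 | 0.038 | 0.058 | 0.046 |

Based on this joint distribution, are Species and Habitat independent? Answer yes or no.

P(Species=sp3) = 0.232 and P(Habitat=grass) = 0.153, so their product is 0.03550, but P(Species=sp3, Habitat=grass) = 0.065. Since these differ, Species and Habitat are not independent.

no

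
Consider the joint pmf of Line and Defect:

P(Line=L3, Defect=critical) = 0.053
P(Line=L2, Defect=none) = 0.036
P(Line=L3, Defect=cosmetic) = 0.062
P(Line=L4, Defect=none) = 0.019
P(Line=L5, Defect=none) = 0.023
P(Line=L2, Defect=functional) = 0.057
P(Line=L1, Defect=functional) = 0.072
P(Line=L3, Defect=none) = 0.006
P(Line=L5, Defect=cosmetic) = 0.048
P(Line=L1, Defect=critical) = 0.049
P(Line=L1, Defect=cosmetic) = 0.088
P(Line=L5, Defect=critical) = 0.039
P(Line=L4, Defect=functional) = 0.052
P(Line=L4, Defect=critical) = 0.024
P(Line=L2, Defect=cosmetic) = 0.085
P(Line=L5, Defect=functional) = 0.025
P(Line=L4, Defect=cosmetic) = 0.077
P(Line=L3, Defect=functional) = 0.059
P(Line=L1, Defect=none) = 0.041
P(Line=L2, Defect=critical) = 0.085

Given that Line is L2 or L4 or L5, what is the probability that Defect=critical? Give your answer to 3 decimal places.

0.260

P(Line=L2) = 0.036 + 0.085 + 0.057 + 0.085 = 0.263.
P(Line=L4) = 0.019 + 0.077 + 0.052 + 0.024 = 0.172.
P(Line=L5) = 0.023 + 0.048 + 0.025 + 0.039 = 0.135.
P(Line ∈ {L2, L4, L5}) = 0.263 + 0.172 + 0.135 = 0.570; P(Defect=critical, Line ∈ {L2, L4, L5}) = 0.085 + 0.024 + 0.039 = 0.148.
P(Defect=critical | Line ∈ {L2, L4, L5}) = 0.148/0.570 = 0.260.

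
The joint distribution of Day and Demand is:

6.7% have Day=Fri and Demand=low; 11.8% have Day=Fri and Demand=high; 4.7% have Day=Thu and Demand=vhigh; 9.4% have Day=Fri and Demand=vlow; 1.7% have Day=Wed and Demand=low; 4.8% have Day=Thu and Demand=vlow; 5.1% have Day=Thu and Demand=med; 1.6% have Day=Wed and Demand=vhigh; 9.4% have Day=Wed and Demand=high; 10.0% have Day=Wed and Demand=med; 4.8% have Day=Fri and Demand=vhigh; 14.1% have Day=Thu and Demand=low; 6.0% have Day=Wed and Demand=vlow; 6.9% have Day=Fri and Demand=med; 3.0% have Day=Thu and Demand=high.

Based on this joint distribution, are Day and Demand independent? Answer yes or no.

P(Day=Thu) = 0.317 and P(Demand=low) = 0.225, so their product is 0.07133, but P(Day=Thu, Demand=low) = 0.141. Since these differ, Day and Demand are not independent.

no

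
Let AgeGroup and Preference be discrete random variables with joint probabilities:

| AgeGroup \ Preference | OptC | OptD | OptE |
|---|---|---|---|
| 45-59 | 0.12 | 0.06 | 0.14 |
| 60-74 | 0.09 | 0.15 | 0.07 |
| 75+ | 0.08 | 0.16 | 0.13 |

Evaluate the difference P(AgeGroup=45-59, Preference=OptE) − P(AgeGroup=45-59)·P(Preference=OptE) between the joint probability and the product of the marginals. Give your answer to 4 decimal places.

0.0312

P(AgeGroup=45-59) = 0.12 + 0.06 + 0.14 = 0.32.
P(Preference=OptE) = 0.14 + 0.07 + 0.13 = 0.34.
P(AgeGroup=45-59, Preference=OptE) − P(AgeGroup=45-59)P(Preference=OptE) = 0.14 − 0.32×0.34 = 0.0312.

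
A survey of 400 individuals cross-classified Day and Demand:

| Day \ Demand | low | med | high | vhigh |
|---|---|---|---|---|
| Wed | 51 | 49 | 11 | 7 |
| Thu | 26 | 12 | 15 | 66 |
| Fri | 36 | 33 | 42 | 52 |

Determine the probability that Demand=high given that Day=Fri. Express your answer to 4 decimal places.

0.2577

Total with Day=Fri: 36 + 33 + 42 + 52 = 163.
P(Demand=high | Day=Fri) = 42/163 = 0.2577.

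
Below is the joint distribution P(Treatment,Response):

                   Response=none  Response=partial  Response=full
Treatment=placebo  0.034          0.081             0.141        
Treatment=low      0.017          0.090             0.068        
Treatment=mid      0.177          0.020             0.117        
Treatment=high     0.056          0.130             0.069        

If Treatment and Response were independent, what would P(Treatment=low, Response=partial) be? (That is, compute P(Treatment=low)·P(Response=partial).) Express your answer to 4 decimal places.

0.0562

P(Treatment=low) = 0.017 + 0.090 + 0.068 = 0.175.
P(Response=partial) = 0.081 + 0.090 + 0.020 + 0.130 = 0.321.
Product: 0.175 × 0.321 = 0.0562.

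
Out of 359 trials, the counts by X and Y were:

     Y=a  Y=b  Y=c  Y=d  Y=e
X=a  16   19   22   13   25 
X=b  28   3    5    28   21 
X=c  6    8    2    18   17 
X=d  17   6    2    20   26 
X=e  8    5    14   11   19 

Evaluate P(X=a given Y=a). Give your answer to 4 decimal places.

Total with Y=a: 16 + 28 + 6 + 17 + 8 = 75.
P(X=a | Y=a) = 16/75 = 0.2133.

0.2133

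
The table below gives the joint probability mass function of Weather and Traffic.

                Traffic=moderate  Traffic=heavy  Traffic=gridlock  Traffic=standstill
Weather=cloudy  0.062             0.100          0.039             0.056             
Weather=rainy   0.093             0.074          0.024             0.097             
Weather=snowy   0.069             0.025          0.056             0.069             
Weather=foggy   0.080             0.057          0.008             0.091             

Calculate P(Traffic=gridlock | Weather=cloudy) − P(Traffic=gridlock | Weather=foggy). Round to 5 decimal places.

0.11785

P(Weather=cloudy) = 0.062 + 0.100 + 0.039 + 0.056 = 0.257; P(Traffic=gridlock | Weather=cloudy) = 0.039/0.257 = 0.151751.
P(Weather=foggy) = 0.080 + 0.057 + 0.008 + 0.091 = 0.236; P(Traffic=gridlock | Weather=foggy) = 0.008/0.236 = 0.033898.
Difference = 0.11785.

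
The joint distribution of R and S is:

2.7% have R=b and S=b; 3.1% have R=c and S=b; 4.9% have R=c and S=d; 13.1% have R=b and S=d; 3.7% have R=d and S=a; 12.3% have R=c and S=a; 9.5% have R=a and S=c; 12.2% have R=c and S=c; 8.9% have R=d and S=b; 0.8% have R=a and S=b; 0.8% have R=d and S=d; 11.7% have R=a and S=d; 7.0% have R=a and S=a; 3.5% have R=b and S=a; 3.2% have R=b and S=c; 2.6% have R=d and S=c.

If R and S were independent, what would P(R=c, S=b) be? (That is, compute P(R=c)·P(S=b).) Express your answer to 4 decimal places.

0.0504

P(R=c) = 0.123 + 0.031 + 0.122 + 0.049 = 0.325.
P(S=b) = 0.008 + 0.027 + 0.031 + 0.089 = 0.155.
Product: 0.325 × 0.155 = 0.0504.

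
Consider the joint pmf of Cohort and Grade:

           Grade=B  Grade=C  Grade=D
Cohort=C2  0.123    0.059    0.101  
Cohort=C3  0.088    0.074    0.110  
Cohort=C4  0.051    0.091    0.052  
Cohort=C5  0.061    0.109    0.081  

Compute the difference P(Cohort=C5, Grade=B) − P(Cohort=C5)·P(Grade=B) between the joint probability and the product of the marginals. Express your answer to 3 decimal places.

P(Cohort=C5) = 0.061 + 0.109 + 0.081 = 0.251.
P(Grade=B) = 0.123 + 0.088 + 0.051 + 0.061 = 0.323.
P(Cohort=C5, Grade=B) − P(Cohort=C5)P(Grade=B) = 0.061 − 0.251×0.323 = -0.020.

-0.020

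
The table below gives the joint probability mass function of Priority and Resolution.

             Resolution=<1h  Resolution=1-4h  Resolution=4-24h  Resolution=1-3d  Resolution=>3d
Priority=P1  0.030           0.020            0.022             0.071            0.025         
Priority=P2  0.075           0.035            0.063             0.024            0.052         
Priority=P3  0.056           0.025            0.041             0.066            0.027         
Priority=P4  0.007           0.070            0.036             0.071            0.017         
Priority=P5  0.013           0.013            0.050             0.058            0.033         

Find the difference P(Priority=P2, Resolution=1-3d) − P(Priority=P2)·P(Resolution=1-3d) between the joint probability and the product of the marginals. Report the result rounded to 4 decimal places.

P(Priority=P2) = 0.075 + 0.035 + 0.063 + 0.024 + 0.052 = 0.249.
P(Resolution=1-3d) = 0.071 + 0.024 + 0.066 + 0.071 + 0.058 = 0.290.
P(Priority=P2, Resolution=1-3d) − P(Priority=P2)P(Resolution=1-3d) = 0.024 − 0.249×0.290 = -0.0482.

-0.0482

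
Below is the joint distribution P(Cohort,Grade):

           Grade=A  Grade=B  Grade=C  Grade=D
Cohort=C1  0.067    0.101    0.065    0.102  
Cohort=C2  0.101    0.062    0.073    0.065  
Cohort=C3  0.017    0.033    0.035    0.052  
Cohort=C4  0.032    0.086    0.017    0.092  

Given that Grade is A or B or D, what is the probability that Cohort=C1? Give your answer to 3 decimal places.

0.333

P(Grade=A) = 0.067 + 0.101 + 0.017 + 0.032 = 0.217.
P(Grade=B) = 0.101 + 0.062 + 0.033 + 0.086 = 0.282.
P(Grade=D) = 0.102 + 0.065 + 0.052 + 0.092 = 0.311.
P(Grade ∈ {A, B, D}) = 0.217 + 0.282 + 0.311 = 0.810; P(Cohort=C1, Grade ∈ {A, B, D}) = 0.067 + 0.101 + 0.102 = 0.270.
P(Cohort=C1 | Grade ∈ {A, B, D}) = 0.270/0.810 = 0.333.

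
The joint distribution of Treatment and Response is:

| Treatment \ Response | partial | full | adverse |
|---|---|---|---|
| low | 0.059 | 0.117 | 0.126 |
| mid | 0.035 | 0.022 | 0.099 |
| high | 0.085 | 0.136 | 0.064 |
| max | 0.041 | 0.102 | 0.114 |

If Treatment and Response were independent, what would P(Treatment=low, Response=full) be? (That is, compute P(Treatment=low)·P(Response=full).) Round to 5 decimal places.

0.11385

P(Treatment=low) = 0.059 + 0.117 + 0.126 = 0.302.
P(Response=full) = 0.117 + 0.022 + 0.136 + 0.102 = 0.377.
Product: 0.302 × 0.377 = 0.11385.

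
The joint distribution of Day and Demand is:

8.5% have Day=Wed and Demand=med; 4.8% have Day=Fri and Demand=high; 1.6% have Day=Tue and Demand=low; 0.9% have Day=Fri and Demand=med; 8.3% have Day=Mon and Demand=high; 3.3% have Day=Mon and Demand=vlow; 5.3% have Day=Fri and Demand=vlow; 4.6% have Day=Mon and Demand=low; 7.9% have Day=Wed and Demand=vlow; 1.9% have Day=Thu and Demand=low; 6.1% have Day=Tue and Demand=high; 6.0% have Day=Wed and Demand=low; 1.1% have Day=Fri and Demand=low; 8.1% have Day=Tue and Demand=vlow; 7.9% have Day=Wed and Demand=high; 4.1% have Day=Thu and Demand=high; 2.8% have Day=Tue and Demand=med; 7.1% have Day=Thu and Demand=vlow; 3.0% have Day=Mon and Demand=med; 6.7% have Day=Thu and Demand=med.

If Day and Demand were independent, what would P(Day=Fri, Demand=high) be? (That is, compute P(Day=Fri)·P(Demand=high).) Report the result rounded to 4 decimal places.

0.0378

P(Day=Fri) = 0.053 + 0.011 + 0.009 + 0.048 = 0.121.
P(Demand=high) = 0.083 + 0.061 + 0.079 + 0.041 + 0.048 = 0.312.
Product: 0.121 × 0.312 = 0.0378.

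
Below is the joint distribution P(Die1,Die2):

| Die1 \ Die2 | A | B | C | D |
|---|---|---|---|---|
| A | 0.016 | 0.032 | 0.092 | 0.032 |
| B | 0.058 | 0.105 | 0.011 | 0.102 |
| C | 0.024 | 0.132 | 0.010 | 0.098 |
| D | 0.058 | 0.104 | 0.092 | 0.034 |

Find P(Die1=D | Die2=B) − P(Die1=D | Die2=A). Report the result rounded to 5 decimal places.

-0.09297

P(Die2=B) = 0.032 + 0.105 + 0.132 + 0.104 = 0.373; P(Die1=D | Die2=B) = 0.104/0.373 = 0.278820.
P(Die2=A) = 0.016 + 0.058 + 0.024 + 0.058 = 0.156; P(Die1=D | Die2=A) = 0.058/0.156 = 0.371795.
Difference = -0.09297.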